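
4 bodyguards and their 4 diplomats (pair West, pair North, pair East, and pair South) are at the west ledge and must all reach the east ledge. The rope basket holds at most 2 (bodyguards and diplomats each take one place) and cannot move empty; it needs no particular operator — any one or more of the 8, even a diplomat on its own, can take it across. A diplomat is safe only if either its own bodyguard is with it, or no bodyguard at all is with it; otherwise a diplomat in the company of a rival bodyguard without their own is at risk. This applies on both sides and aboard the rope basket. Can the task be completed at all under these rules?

No

Following every safe sequence of crossings from the start, the most of the 8 that can be at the east ledge as the rope basket arrives there on crossings 1, 3, 5 is 2, 3, 4 respectively; the best ever achieved is 4 of 8.
From crossing 7 on, no configuration arises that was not already reachable earlier: only 44 distinct safe configurations (who is on which side, and where the rope basket is) can ever be reached, none of them has everyone across, and every continuation just revisits them. So no valid plan exists.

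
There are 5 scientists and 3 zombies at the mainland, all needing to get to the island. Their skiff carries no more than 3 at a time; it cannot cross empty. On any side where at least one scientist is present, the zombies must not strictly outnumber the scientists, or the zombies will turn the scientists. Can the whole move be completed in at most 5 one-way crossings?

Counting alone: each trip to the island takes at most 3 across and each return brings at least 1 back, so after t trips out (and t−1 returns) at most 3t − (t−1) of the 8 are across; that first reaches 8 at t = 4, so at least 7 crossings are needed.
Since 5 < 7, 5 crossings cannot be enough. (The shortest complete plan in fact takes 7:)
1. 2 zombies → the island.  (the mainland: 5S 1Z; the island: 0S 2Z)
2. 1 zombie ← the mainland.  (the mainland: 5S 2Z; the island: 0S 1Z)
3. 2 scientists and 1 zombie → the island.  (the mainland: 3S 1Z; the island: 2S 2Z)
4. 1 zombie ← the mainland.  (the mainland: 3S 2Z; the island: 2S 1Z)
5. 1 scientist and 2 zombies → the island.  (the mainland: 2S 0Z; the island: 3S 3Z)
6. 1 zombie ← the mainland.  (the mainland: 2S 1Z; the island: 3S 2Z)
7. 2 scientists and 1 zombie → the island.  (the mainland: 0S 0Z; the island: 5S 3Z)

No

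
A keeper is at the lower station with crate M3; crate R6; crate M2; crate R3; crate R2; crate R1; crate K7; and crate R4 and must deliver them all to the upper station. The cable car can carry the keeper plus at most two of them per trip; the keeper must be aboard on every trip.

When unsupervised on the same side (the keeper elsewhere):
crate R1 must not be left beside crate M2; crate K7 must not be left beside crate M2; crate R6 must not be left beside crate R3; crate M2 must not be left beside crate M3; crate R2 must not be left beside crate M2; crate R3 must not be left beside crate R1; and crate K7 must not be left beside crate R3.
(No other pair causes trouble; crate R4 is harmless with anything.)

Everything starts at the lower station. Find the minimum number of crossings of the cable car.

9

Counting alone: the keeper can take at most 2 across per trip to the upper station, so moving all 8 needs at least 4 loaded trips out, with a return between consecutive ones — at least 7 crossings.
The safety rule pushes this higher. Following every safe sequence of crossings, the most of the 8 that can be at the upper station as the cable car arrives there on crossing 7 is 6 — never all 8.
So no plan with fewer than 9 crossings exists, and this one achieves 9:
1. Keeper goes to the upper station with crate M2 and crate R3.  [the lower station: crate K7, crate M3, crate R1, crate R2, crate R4, crate R6 | the upper station: crate M2, crate R3]
2. Keeper goes back to the lower station alone.  [the lower station: crate K7, crate M3, crate R1, crate R2, crate R4, crate R6 | the upper station: crate M2, crate R3]
3. Keeper goes to the upper station with crate M3 and crate R2.  [the lower station: crate K7, crate R1, crate R4, crate R6 | the upper station: crate M2, crate M3, crate R2, crate R3]
4. Keeper goes back to the lower station with crate M2.  [the lower station: crate K7, crate M2, crate R1, crate R4, crate R6 | the upper station: crate M3, crate R2, crate R3]
5. Keeper goes to the upper station with crate K7 and crate R1.  [the lower station: crate M2, crate R4, crate R6 | the upper station: crate K7, crate M3, crate R1, crate R2, crate R3]
6. Keeper goes back to the lower station with crate R3.  [the lower station: crate M2, crate R3, crate R4, crate R6 | the upper station: crate K7, crate M3, crate R1, crate R2]
7. Keeper goes to the upper station with crate R4 and crate R6.  [the lower station: crate M2, crate R3 | the upper station: crate K7, crate M3, crate R1, crate R2, crate R4, crate R6]
8. Keeper goes back to the lower station alone.  [the lower station: crate M2, crate R3 | the upper station: crate K7, crate M3, crate R1, crate R2, crate R4, crate R6]
9. Keeper goes to the upper station with crate M2 and crate R3.  [the lower station: — | the upper station: crate K7, crate M2, crate M3, crate R1, crate R2, crate R3, crate R4, crate R6]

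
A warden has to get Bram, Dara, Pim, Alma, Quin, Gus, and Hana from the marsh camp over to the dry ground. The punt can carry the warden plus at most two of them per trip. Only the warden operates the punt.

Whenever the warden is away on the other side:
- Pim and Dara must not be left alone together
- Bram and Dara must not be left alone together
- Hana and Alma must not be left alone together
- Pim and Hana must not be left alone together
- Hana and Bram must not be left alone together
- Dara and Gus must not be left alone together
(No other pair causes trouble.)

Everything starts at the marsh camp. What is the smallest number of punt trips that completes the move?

9

Counting alone: the warden can take at most 2 across per trip to the dry ground, so moving all 7 needs at least 4 loaded trips out, with a return between consecutive ones — at least 7 crossings.
The safety rule pushes this higher. Following every safe sequence of crossings, the most of the 7 that can be at the dry ground as the punt arrives there on crossing 7 is 6 — never all 7.
So no plan with fewer than 9 crossings exists, and this one achieves 9:
1. Warden goes to the dry ground with Dara and Hana.  [the marsh camp: Alma, Bram, Gus, Pim, Quin | the dry ground: Dara, Hana]
2. Warden goes back to the marsh camp alone.  [the marsh camp: Alma, Bram, Gus, Pim, Quin | the dry ground: Dara, Hana]
3. Warden goes to the dry ground with Alma.  [the marsh camp: Bram, Gus, Pim, Quin | the dry ground: Alma, Dara, Hana]
4. Warden goes back to the marsh camp with Hana.  [the marsh camp: Bram, Gus, Hana, Pim, Quin | the dry ground: Alma, Dara]
5. Warden goes to the dry ground with Bram and Pim.  [the marsh camp: Gus, Hana, Quin | the dry ground: Alma, Bram, Dara, Pim]
6. Warden goes back to the marsh camp with Dara.  [the marsh camp: Dara, Gus, Hana, Quin | the dry ground: Alma, Bram, Pim]
7. Warden goes to the dry ground with Gus and Quin.  [the marsh camp: Dara, Hana | the dry ground: Alma, Bram, Gus, Pim, Quin]
8. Warden goes back to the marsh camp alone.  [the marsh camp: Dara, Hana | the dry ground: Alma, Bram, Gus, Pim, Quin]
9. Warden goes to the dry ground with Dara and Hana.  [the marsh camp: — | the dry ground: Alma, Bram, Dara, Gus, Hana, Pim, Quin]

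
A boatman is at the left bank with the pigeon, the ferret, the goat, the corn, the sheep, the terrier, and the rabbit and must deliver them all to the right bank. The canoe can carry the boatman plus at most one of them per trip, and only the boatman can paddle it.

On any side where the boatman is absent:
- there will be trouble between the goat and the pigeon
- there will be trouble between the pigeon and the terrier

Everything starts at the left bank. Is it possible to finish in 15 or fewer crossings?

Yes

Yes — this plan uses 15 crossings (≤ 15):
1. Boatman goes to the right bank with the pigeon.  [the left bank: the corn, the ferret, the goat, the rabbit, the sheep, the terrier | the right bank: the pigeon]
2. Boatman goes back to the left bank alone.  [the left bank: the corn, the ferret, the goat, the rabbit, the sheep, the terrier | the right bank: the pigeon]
3. Boatman goes to the right bank with the ferret.  [the left bank: the corn, the goat, the rabbit, the sheep, the terrier | the right bank: the ferret, the pigeon]
4. Boatman goes back to the left bank alone.  [the left bank: the corn, the goat, the rabbit, the sheep, the terrier | the right bank: the ferret, the pigeon]
5. Boatman goes to the right bank with the goat.  [the left bank: the corn, the rabbit, the sheep, the terrier | the right bank: the ferret, the goat, the pigeon]
6. Boatman goes back to the left bank with the pigeon.  [the left bank: the corn, the pigeon, the rabbit, the sheep, the terrier | the right bank: the ferret, the goat]
7. Boatman goes to the right bank with the terrier.  [the left bank: the corn, the pigeon, the rabbit, the sheep | the right bank: the ferret, the goat, the terrier]
8. Boatman goes back to the left bank alone.  [the left bank: the corn, the pigeon, the rabbit, the sheep | the right bank: the ferret, the goat, the terrier]
9. Boatman goes to the right bank with the corn.  [the left bank: the pigeon, the rabbit, the sheep | the right bank: the corn, the ferret, the goat, the terrier]
10. Boatman goes back to the left bank alone.  [the left bank: the pigeon, the rabbit, the sheep | the right bank: the corn, the ferret, the goat, the terrier]
11. Boatman goes to the right bank with the sheep.  [the left bank: the pigeon, the rabbit | the right bank: the corn, the ferret, the goat, the sheep, the terrier]
12. Boatman goes back to the left bank alone.  [the left bank: the pigeon, the rabbit | the right bank: the corn, the ferret, the goat, the sheep, the terrier]
13. Boatman goes to the right bank with the rabbit.  [the left bank: the pigeon | the right bank: the corn, the ferret, the goat, the rabbit, the sheep, the terrier]
14. Boatman goes back to the left bank alone.  [the left bank: the pigeon | the right bank: the corn, the ferret, the goat, the rabbit, the sheep, the terrier]
15. Boatman goes to the right bank with the pigeon.  [the left bank: — | the right bank: the corn, the ferret, the goat, the pigeon, the rabbit, the sheep, the terrier]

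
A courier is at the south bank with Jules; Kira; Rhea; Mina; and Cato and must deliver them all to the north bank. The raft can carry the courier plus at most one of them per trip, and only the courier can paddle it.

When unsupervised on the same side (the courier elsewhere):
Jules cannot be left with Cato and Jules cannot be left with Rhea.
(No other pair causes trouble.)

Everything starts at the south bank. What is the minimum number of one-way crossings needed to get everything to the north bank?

Counting alone: the courier can take at most 1 across per trip to the north bank, so moving all 5 needs at least 5 loaded trips out, with a return between consecutive ones — at least 9 crossings.
The safety rule pushes this higher. Following every safe sequence of crossings, the most of the 5 that can be at the north bank as the raft arrives there on crossing 9 is 4 — never all 5.
So no plan with fewer than 11 crossings exists, and this one achieves 11:
1. Courier goes to the north bank with Jules.  [the south bank: Cato, Kira, Mina, Rhea | the north bank: Jules]
2. Courier goes back to the south bank alone.  [the south bank: Cato, Kira, Mina, Rhea | the north bank: Jules]
3. Courier goes to the north bank with Kira.  [the south bank: Cato, Mina, Rhea | the north bank: Jules, Kira]
4. Courier goes back to the south bank alone.  [the south bank: Cato, Mina, Rhea | the north bank: Jules, Kira]
5. Courier goes to the north bank with Rhea.  [the south bank: Cato, Mina | the north bank: Jules, Kira, Rhea]
6. Courier goes back to the south bank with Jules.  [the south bank: Cato, Jules, Mina | the north bank: Kira, Rhea]
7. Courier goes to the north bank with Cato.  [the south bank: Jules, Mina | the north bank: Cato, Kira, Rhea]
8. Courier goes back to the south bank alone.  [the south bank: Jules, Mina | the north bank: Cato, Kira, Rhea]
9. Courier goes to the north bank with Mina.  [the south bank: Jules | the north bank: Cato, Kira, Mina, Rhea]
10. Courier goes back to the south bank alone.  [the south bank: Jules | the north bank: Cato, Kira, Mina, Rhea]
11. Courier goes to the north bank with Jules.  [the south bank: — | the north bank: Cato, Jules, Kira, Mina, Rhea]

11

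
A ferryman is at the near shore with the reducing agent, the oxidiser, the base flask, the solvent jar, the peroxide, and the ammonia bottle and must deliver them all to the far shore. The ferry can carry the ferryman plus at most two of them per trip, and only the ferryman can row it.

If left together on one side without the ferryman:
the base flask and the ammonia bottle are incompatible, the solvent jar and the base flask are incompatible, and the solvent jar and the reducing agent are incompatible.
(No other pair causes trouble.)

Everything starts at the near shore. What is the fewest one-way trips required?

5

Counting alone: the ferryman can take at most 2 across per trip to the far shore, so moving all 6 needs at least 3 loaded trips out, with a return between consecutive ones — at least 5 crossings.
The plan below uses exactly 5 crossings, so it is optimal:
1. Ferryman goes to the far shore with the base flask and the reducing agent.  [the near shore: the ammonia bottle, the oxidiser, the peroxide, the solvent jar | the far shore: the base flask, the reducing agent]
2. Ferryman goes back to the near shore alone.  [the near shore: the ammonia bottle, the oxidiser, the peroxide, the solvent jar | the far shore: the base flask, the reducing agent]
3. Ferryman goes to the far shore with the oxidiser and the peroxide.  [the near shore: the ammonia bottle, the solvent jar | the far shore: the base flask, the oxidiser, the peroxide, the reducing agent]
4. Ferryman goes back to the near shore alone.  [the near shore: the ammonia bottle, the solvent jar | the far shore: the base flask, the oxidiser, the peroxide, the reducing agent]
5. Ferryman goes to the far shore with the ammonia bottle and the solvent jar.  [the near shore: — | the far shore: the ammonia bottle, the base flask, the oxidiser, the peroxide, the reducing agent, the solvent jar]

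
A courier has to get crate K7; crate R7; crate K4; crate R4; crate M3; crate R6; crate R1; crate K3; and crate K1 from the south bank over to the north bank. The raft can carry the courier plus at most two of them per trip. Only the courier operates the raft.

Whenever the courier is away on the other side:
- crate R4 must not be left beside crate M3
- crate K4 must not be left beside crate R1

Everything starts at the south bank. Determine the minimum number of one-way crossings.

Counting alone: the courier can take at most 2 across per trip to the north bank, so moving all 9 needs at least 5 loaded trips out, with a return between consecutive ones — at least 9 crossings.
The plan below uses exactly 9 crossings, so it is optimal:
1. Courier goes to the north bank with crate K4 and crate R4.
2. Courier goes back to the south bank alone.
3. Courier goes to the north bank with crate K7.
4. Courier goes back to the south bank alone.
5. Courier goes to the north bank with crate R6 and crate R7.
6. Courier goes back to the south bank alone.
7. Courier goes to the north bank with crate K1 and crate K3.
8. Courier goes back to the south bank alone.
9. Courier goes to the north bank with crate M3 and crate R1.

9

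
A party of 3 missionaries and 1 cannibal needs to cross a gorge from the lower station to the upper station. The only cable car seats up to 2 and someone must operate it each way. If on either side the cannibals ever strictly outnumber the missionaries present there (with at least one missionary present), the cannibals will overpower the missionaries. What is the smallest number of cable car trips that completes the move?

Counting alone: each trip to the upper station takes at most 2 across and each return brings at least 1 back, so after t trips out (and t−1 returns) at most 2t − (t−1) of the 4 are across; that first reaches 4 at t = 3, so at least 5 crossings are needed.
The plan below uses exactly 5 crossings, so it is optimal:
1. 1 missionary and 1 cannibal → the upper station.  (the lower station: 2M 0C; the upper station: 1M 1C)
2. 1 cannibal ← the lower station.  (the lower station: 2M 1C; the upper station: 1M 0C)
3. 1 missionary and 1 cannibal → the upper station.  (the lower station: 1M 0C; the upper station: 2M 1C)
4. 1 cannibal ← the lower station.  (the lower station: 1M 1C; the upper station: 2M 0C)
5. 1 missionary and 1 cannibal → the upper station.  (the lower station: 0M 0C; the upper station: 3M 1C)

5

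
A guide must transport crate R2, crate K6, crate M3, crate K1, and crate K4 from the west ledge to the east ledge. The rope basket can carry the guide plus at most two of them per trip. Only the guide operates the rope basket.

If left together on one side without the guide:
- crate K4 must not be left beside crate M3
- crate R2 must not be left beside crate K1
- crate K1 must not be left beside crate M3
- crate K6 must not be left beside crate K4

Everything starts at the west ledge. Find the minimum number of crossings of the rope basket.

Counting alone: the guide can take at most 2 across per trip to the east ledge, so moving all 5 needs at least 3 loaded trips out, with a return between consecutive ones — at least 5 crossings.
The safety rule pushes this higher. Following every safe sequence of crossings, the most of the 5 that can be at the east ledge as the rope basket arrives there on crossing 5 is 4 — never all 5.
So no plan with fewer than 7 crossings exists, and this one achieves 7:
1. Guide goes to the east ledge with crate K1 and crate K4.  [the west ledge: crate K6, crate M3, crate R2 | the east ledge: crate K1, crate K4]
2. Guide goes back to the west ledge alone.  [the west ledge: crate K6, crate M3, crate R2 | the east ledge: crate K1, crate K4]
3. Guide goes to the east ledge with crate R2.  [the west ledge: crate K6, crate M3 | the east ledge: crate K1, crate K4, crate R2]
4. Guide goes back to the west ledge with crate K1.  [the west ledge: crate K1, crate K6, crate M3 | the east ledge: crate K4, crate R2]
5. Guide goes to the east ledge with crate K6 and crate M3.  [the west ledge: crate K1 | the east ledge: crate K4, crate K6, crate M3, crate R2]
6. Guide goes back to the west ledge with crate K4.  [the west ledge: crate K1, crate K4 | the east ledge: crate K6, crate M3, crate R2]
7. Guide goes to the east ledge with crate K1 and crate K4.  [the west ledge: — | the east ledge: crate K1, crate K4, crate K6, crate M3, crate R2]

7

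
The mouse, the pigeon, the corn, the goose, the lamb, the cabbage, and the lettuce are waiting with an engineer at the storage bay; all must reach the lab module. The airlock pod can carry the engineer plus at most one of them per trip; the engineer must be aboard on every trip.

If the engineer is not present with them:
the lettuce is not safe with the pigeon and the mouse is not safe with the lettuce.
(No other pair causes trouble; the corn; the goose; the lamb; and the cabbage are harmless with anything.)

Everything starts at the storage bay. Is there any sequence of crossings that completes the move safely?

Yes

1. Engineer goes to the lab module with the lettuce.  [the storage bay: the cabbage, the corn, the goose, the lamb, the mouse, the pigeon | the lab module: the lettuce]
2. Engineer goes back to the storage bay alone.  [the storage bay: the cabbage, the corn, the goose, the lamb, the mouse, the pigeon | the lab module: the lettuce]
3. Engineer goes to the lab module with the mouse.  [the storage bay: the cabbage, the corn, the goose, the lamb, the pigeon | the lab module: the lettuce, the mouse]
4. Engineer goes back to the storage bay with the lettuce.  [the storage bay: the cabbage, the corn, the goose, the lamb, the lettuce, the pigeon | the lab module: the mouse]
5. Engineer goes to the lab module with the pigeon.  [the storage bay: the cabbage, the corn, the goose, the lamb, the lettuce | the lab module: the mouse, the pigeon]
6. Engineer goes back to the storage bay alone.  [the storage bay: the cabbage, the corn, the goose, the lamb, the lettuce | the lab module: the mouse, the pigeon]
7. Engineer goes to the lab module with the corn.  [the storage bay: the cabbage, the goose, the lamb, the lettuce | the lab module: the corn, the mouse, the pigeon]
8. Engineer goes back to the storage bay alone.  [the storage bay: the cabbage, the goose, the lamb, the lettuce | the lab module: the corn, the mouse, the pigeon]
9. Engineer goes to the lab module with the goose.  [the storage bay: the cabbage, the lamb, the lettuce | the lab module: the corn, the goose, the mouse, the pigeon]
10. Engineer goes back to the storage bay alone.  [the storage bay: the cabbage, the lamb, the lettuce | the lab module: the corn, the goose, the mouse, the pigeon]
11. Engineer goes to the lab module with the lamb.  [the storage bay: the cabbage, the lettuce | the lab module: the corn, the goose, the lamb, the mouse, the pigeon]
12. Engineer goes back to the storage bay alone.  [the storage bay: the cabbage, the lettuce | the lab module: the corn, the goose, the lamb, the mouse, the pigeon]
13. Engineer goes to the lab module with the cabbage.  [the storage bay: the lettuce | the lab module: the cabbage, the corn, the goose, the lamb, the mouse, the pigeon]
14. Engineer goes back to the storage bay alone.  [the storage bay: the lettuce | the lab module: the cabbage, the corn, the goose, the lamb, the mouse, the pigeon]
15. Engineer goes to the lab module with the lettuce.  [the storage bay: — | the lab module: the cabbage, the corn, the goose, the lamb, the lettuce, the mouse, the pigeon]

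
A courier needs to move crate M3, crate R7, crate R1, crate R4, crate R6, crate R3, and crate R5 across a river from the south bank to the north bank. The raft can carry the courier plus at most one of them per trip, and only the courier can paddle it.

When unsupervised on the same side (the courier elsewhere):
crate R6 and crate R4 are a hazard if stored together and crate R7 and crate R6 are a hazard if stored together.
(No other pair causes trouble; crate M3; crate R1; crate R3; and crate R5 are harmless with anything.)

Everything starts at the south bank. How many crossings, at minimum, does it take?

15

Counting alone: the courier can take at most 1 across per trip to the north bank, so moving all 7 needs at least 7 loaded trips out, with a return between consecutive ones — at least 13 crossings.
The safety rule pushes this higher. Following every safe sequence of crossings, the most of the 7 that can be at the north bank as the raft arrives there on crossing 13 is 6 — never all 7.
So no plan with fewer than 15 crossings exists, and this one achieves 15:
1. Courier goes to the north bank with crate R6.
2. Courier goes back to the south bank alone.
3. Courier goes to the north bank with crate M3.
4. Courier goes back to the south bank alone.
5. Courier goes to the north bank with crate R7.
6. Courier goes back to the south bank with crate R6.
7. Courier goes to the north bank with crate R4.
8. Courier goes back to the south bank alone.
9. Courier goes to the north bank with crate R1.
10. Courier goes back to the south bank alone.
11. Courier goes to the north bank with crate R3.
12. Courier goes back to the south bank alone.
13. Courier goes to the north bank with crate R5.
14. Courier goes back to the south bank alone.
15. Courier goes to the north bank with crate R6.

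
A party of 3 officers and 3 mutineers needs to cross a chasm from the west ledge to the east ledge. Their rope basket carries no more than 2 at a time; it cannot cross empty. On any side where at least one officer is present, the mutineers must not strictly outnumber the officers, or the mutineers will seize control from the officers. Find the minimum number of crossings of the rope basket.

Counting alone: each trip to the east ledge takes at most 2 across and each return brings at least 1 back, so after t trips out (and t−1 returns) at most 2t − (t−1) of the 6 are across; that first reaches 6 at t = 5, so at least 9 crossings are needed.
The safety rule pushes this higher. Following every safe sequence of crossings, the most of the 6 that can be at the east ledge as the rope basket arrives there on crossing 9 is 5 — never all 6.
So no plan with fewer than 11 crossings exists, and this one achieves 11:
1. 2 mutineers → the east ledge.  (the west ledge: 3O 1M; the east ledge: 0O 2M)
2. 1 mutineer ← the west ledge.  (the west ledge: 3O 2M; the east ledge: 0O 1M)
3. 2 mutineers → the east ledge.  (the west ledge: 3O 0M; the east ledge: 0O 3M)
4. 1 mutineer ← the west ledge.  (the west ledge: 3O 1M; the east ledge: 0O 2M)
5. 2 officers → the east ledge.  (the west ledge: 1O 1M; the east ledge: 2O 2M)
6. 1 officer and 1 mutineer ← the west ledge.  (the west ledge: 2O 2M; the east ledge: 1O 1M)
7. 2 officers → the east ledge.  (the west ledge: 0O 2M; the east ledge: 3O 1M)
8. 1 mutineer ← the west ledge.  (the west ledge: 0O 3M; the east ledge: 3O 0M)
9. 2 mutineers → the east ledge.  (the west ledge: 0O 1M; the east ledge: 3O 2M)
10. 1 mutineer ← the west ledge.  (the west ledge: 0O 2M; the east ledge: 3O 1M)
11. 2 mutineers → the east ledge.  (the west ledge: 0O 0M; the east ledge: 3O 3M)

11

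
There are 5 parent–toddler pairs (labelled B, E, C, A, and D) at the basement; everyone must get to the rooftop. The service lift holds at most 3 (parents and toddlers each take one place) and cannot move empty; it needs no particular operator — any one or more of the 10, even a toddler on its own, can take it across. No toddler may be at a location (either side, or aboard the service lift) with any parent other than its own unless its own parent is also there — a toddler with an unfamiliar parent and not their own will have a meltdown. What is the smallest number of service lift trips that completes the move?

11

Counting alone: each trip to the rooftop takes at most 3 across and each return brings at least 1 back, so after t trips out (and t−1 returns) at most 3t − (t−1) of the 10 are across; that first reaches 10 at t = 5, so at least 9 crossings are needed.
The safety rule pushes this higher. Following every safe sequence of crossings, the most of the 10 that can be at the rooftop as the service lift arrives there on crossing 9 is 9 — never all 10.
So no plan with fewer than 11 crossings exists, and this one achieves 11:
1. parent B and toddler B cross → the rooftop.
2. parent B crosses ← the basement.
3. toddler A, toddler C, and toddler E cross → the rooftop.
4. toddler B crosses ← the basement.
5. parent A, parent C, and parent E cross → the rooftop.
6. parent E and toddler E cross ← the basement.
7. parent B, parent D, and parent E cross → the rooftop.
8. toddler C crosses ← the basement.
9. toddler B and toddler E cross → the rooftop.
10. toddler B crosses ← the basement.
11. toddler B, toddler C, and toddler D cross → the rooftop.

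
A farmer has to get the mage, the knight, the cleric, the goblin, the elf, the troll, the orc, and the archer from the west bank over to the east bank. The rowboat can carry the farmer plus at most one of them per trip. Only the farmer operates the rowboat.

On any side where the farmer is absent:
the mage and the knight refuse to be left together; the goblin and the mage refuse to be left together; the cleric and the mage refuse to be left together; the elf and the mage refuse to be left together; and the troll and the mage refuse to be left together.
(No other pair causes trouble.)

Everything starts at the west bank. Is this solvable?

No

Following every safe sequence of crossings from the start, the most of the 8 that can be at the east bank as the rowboat arrives there on crossings 1, 3, 5, 7 is 1, 2, 3, 4 respectively; the best ever achieved is 4 of 8.
From crossing 9 on, no configuration arises that was not already reachable earlier: only 52 distinct safe configurations (who is on which side, and where the rowboat is) can ever be reached, none of them has everyone across, and every continuation just revisits them. So no valid plan exists.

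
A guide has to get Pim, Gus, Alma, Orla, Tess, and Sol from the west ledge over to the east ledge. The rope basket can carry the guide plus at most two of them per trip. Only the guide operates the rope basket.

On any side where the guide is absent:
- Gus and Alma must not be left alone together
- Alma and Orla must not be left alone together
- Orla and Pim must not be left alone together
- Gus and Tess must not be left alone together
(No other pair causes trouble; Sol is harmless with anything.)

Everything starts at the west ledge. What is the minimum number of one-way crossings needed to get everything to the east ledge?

Counting alone: the guide can take at most 2 across per trip to the east ledge, so moving all 6 needs at least 3 loaded trips out, with a return between consecutive ones — at least 5 crossings.
The safety rule pushes this higher. Following every safe sequence of crossings, the most of the 6 that can be at the east ledge as the rope basket arrives there on crossing 5 is 5 — never all 6.
So no plan with fewer than 7 crossings exists, and this one achieves 7:
1. Guide goes to the east ledge with Gus and Orla.  [the west ledge: Alma, Pim, Sol, Tess | the east ledge: Gus, Orla]
2. Guide goes back to the west ledge alone.  [the west ledge: Alma, Pim, Sol, Tess | the east ledge: Gus, Orla]
3. Guide goes to the east ledge with Alma and Pim.  [the west ledge: Sol, Tess | the east ledge: Alma, Gus, Orla, Pim]
4. Guide goes back to the west ledge with Gus and Orla.  [the west ledge: Gus, Orla, Sol, Tess | the east ledge: Alma, Pim]
5. Guide goes to the east ledge with Sol and Tess.  [the west ledge: Gus, Orla | the east ledge: Alma, Pim, Sol, Tess]
6. Guide goes back to the west ledge alone.  [the west ledge: Gus, Orla | the east ledge: Alma, Pim, Sol, Tess]
7. Guide goes to the east ledge with Gus and Orla.  [the west ledge: — | the east ledge: Alma, Gus, Orla, Pim, Sol, Tess]

7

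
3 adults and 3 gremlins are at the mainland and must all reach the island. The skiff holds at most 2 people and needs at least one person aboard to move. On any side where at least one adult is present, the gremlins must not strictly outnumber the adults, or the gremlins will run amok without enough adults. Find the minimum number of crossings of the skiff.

Counting alone: each trip to the island takes at most 2 across and each return brings at least 1 back, so after t trips out (and t−1 returns) at most 2t − (t−1) of the 6 are across; that first reaches 6 at t = 5, so at least 9 crossings are needed.
The safety rule pushes this higher. Following every safe sequence of crossings, the most of the 6 that can be at the island as the skiff arrives there on crossing 9 is 5 — never all 6.
So no plan with fewer than 11 crossings exists, and this one achieves 11:
1. 2 gremlins → the island.  (the mainland: 3A 1G; the island: 0A 2G)
2. 1 gremlin ← the mainland.  (the mainland: 3A 2G; the island: 0A 1G)
3. 2 gremlins → the island.  (the mainland: 3A 0G; the island: 0A 3G)
4. 1 gremlin ← the mainland.  (the mainland: 3A 1G; the island: 0A 2G)
5. 2 adults → the island.  (the mainland: 1A 1G; the island: 2A 2G)
6. 1 adult and 1 gremlin ← the mainland.  (the mainland: 2A 2G; the island: 1A 1G)
7. 2 adults → the island.  (the mainland: 0A 2G; the island: 3A 1G)
8. 1 gremlin ← the mainland.  (the mainland: 0A 3G; the island: 3A 0G)
9. 2 gremlins → the island.  (the mainland: 0A 1G; the island: 3A 2G)
10. 1 gremlin ← the mainland.  (the mainland: 0A 2G; the island: 3A 1G)
11. 2 gremlins → the island.  (the mainland: 0A 0G; the island: 3A 3G)

11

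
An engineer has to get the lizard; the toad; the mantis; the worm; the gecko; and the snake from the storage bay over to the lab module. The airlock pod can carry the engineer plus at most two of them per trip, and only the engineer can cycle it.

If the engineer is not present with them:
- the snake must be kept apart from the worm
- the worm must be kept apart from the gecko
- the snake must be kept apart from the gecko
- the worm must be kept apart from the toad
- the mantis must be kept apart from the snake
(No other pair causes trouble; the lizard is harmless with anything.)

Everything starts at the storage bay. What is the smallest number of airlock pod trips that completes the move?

Counting alone: the engineer can take at most 2 across per trip to the lab module, so moving all 6 needs at least 3 loaded trips out, with a return between consecutive ones — at least 5 crossings.
The safety rule pushes this higher. Following every safe sequence of crossings, the most of the 6 that can be at the lab module as the airlock pod arrives there on crossings 5, 7 is 4, 5 respectively — never all 6.
So no plan with fewer than 9 crossings exists, and this one achieves 9:
1. Engineer goes to the lab module with the snake and the worm.  [the storage bay: the gecko, the lizard, the mantis, the toad | the lab module: the snake, the worm]
2. Engineer goes back to the storage bay with the worm.  [the storage bay: the gecko, the lizard, the mantis, the toad, the worm | the lab module: the snake]
3. Engineer goes to the lab module with the lizard and the worm.  [the storage bay: the gecko, the mantis, the toad | the lab module: the lizard, the snake, the worm]
4. Engineer goes back to the storage bay with the worm.  [the storage bay: the gecko, the mantis, the toad, the worm | the lab module: the lizard, the snake]
5. Engineer goes to the lab module with the toad and the worm.  [the storage bay: the gecko, the mantis | the lab module: the lizard, the snake, the toad, the worm]
6. Engineer goes back to the storage bay with the worm.  [the storage bay: the gecko, the mantis, the worm | the lab module: the lizard, the snake, the toad]
7. Engineer goes to the lab module with the gecko and the mantis.  [the storage bay: the worm | the lab module: the gecko, the lizard, the mantis, the snake, the toad]
8. Engineer goes back to the storage bay with the snake.  [the storage bay: the snake, the worm | the lab module: the gecko, the lizard, the mantis, the toad]
9. Engineer goes to the lab module with the snake and the worm.  [the storage bay: — | the lab module: the gecko, the lizard, the mantis, the snake, the toad, the worm]

9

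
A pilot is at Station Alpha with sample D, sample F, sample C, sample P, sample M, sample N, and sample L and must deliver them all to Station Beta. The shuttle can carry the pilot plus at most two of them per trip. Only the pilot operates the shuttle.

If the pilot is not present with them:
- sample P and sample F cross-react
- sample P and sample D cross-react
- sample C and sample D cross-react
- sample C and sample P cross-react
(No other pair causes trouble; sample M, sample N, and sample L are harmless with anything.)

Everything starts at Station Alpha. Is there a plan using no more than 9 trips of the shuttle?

Counting alone: the pilot can take at most 2 across per trip to Station Beta, so moving all 7 needs at least 4 loaded trips out, with a return between consecutive ones — at least 7 crossings.
The safety rule pushes this higher. Following every safe sequence of crossings, the most of the 7 that can be at Station Beta as the shuttle arrives there on crossings 7, 9 is 5, 6 respectively — never all 7.
So the move cannot be finished within 9 crossings. (The shortest complete plan takes 11:)
1. Pilot goes to Station Beta with sample D and sample P.  [Station Alpha: sample C, sample F, sample L, sample M, sample N | Station Beta: sample D, sample P]
2. Pilot goes back to Station Alpha with sample D.  [Station Alpha: sample C, sample D, sample F, sample L, sample M, sample N | Station Beta: sample P]
3. Pilot goes to Station Beta with sample D and sample F.  [Station Alpha: sample C, sample L, sample M, sample N | Station Beta: sample D, sample F, sample P]
4. Pilot goes back to Station Alpha with sample P.  [Station Alpha: sample C, sample L, sample M, sample N, sample P | Station Beta: sample D, sample F]
5. Pilot goes to Station Beta with sample C and sample M.  [Station Alpha: sample L, sample N, sample P | Station Beta: sample C, sample D, sample F, sample M]
6. Pilot goes back to Station Alpha with sample D.  [Station Alpha: sample D, sample L, sample N, sample P | Station Beta: sample C, sample F, sample M]
7. Pilot goes to Station Beta with sample D and sample N.  [Station Alpha: sample L, sample P | Station Beta: sample C, sample D, sample F, sample M, sample N]
8. Pilot goes back to Station Alpha with sample D.  [Station Alpha: sample D, sample L, sample P | Station Beta: sample C, sample F, sample M, sample N]
9. Pilot goes to Station Beta with sample D and sample L.  [Station Alpha: sample P | Station Beta: sample C, sample D, sample F, sample L, sample M, sample N]
10. Pilot goes back to Station Alpha with sample D.  [Station Alpha: sample D, sample P | Station Beta: sample C, sample F, sample L, sample M, sample N]
11. Pilot goes to Station Beta with sample D and sample P.  [Station Alpha: — | Station Beta: sample C, sample D, sample F, sample L, sample M, sample N, sample P]

No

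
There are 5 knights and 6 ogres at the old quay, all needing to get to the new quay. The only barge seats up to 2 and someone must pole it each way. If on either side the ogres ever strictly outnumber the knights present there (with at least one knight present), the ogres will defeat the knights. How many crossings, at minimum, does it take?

The ogres already outnumber the knights at the old quay before anyone moves, so the starting position itself is disallowed.

impossible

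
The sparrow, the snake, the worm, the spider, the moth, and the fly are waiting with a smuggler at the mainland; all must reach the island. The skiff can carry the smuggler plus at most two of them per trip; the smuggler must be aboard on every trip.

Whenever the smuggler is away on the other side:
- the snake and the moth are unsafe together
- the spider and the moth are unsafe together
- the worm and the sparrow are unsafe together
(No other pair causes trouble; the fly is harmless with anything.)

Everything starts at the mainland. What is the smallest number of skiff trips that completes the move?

Counting alone: the smuggler can take at most 2 across per trip to the island, so moving all 6 needs at least 3 loaded trips out, with a return between consecutive ones — at least 5 crossings.
The safety rule pushes this higher. Following every safe sequence of crossings, the most of the 6 that can be at the island as the skiff arrives there on crossing 5 is 5 — never all 6.
So no plan with fewer than 7 crossings exists, and this one achieves 7:
1. Smuggler goes to the island with the moth and the sparrow.  [the mainland: the fly, the snake, the spider, the worm | the island: the moth, the sparrow]
2. Smuggler goes back to the mainland alone.  [the mainland: the fly, the snake, the spider, the worm | the island: the moth, the sparrow]
3. Smuggler goes to the island with the snake.  [the mainland: the fly, the spider, the worm | the island: the moth, the snake, the sparrow]
4. Smuggler goes back to the mainland with the moth.  [the mainland: the fly, the moth, the spider, the worm | the island: the snake, the sparrow]
5. Smuggler goes to the island with the fly and the spider.  [the mainland: the moth, the worm | the island: the fly, the snake, the sparrow, the spider]
6. Smuggler goes back to the mainland alone.  [the mainland: the moth, the worm | the island: the fly, the snake, the sparrow, the spider]
7. Smuggler goes to the island with the moth and the worm.  [the mainland: — | the island: the fly, the moth, the snake, the sparrow, the spider, the worm]

7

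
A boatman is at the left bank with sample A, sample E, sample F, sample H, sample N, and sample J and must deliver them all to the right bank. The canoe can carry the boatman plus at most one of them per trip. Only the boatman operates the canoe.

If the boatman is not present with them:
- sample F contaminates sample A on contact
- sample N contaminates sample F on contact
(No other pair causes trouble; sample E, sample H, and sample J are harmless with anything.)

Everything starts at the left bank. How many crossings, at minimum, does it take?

13

Counting alone: the boatman can take at most 1 across per trip to the right bank, so moving all 6 needs at least 6 loaded trips out, with a return between consecutive ones — at least 11 crossings.
The safety rule pushes this higher. Following every safe sequence of crossings, the most of the 6 that can be at the right bank as the canoe arrives there on crossing 11 is 5 — never all 6.
So no plan with fewer than 13 crossings exists, and this one achieves 13:
1. Boatman goes to the right bank with sample F.
2. Boatman goes back to the left bank alone.
3. Boatman goes to the right bank with sample A.
4. Boatman goes back to the left bank with sample F.
5. Boatman goes to the right bank with sample N.
6. Boatman goes back to the left bank alone.
7. Boatman goes to the right bank with sample E.
8. Boatman goes back to the left bank alone.
9. Boatman goes to the right bank with sample H.
10. Boatman goes back to the left bank alone.
11. Boatman goes to the right bank with sample J.
12. Boatman goes back to the left bank alone.
13. Boatman goes to the right bank with sample F.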